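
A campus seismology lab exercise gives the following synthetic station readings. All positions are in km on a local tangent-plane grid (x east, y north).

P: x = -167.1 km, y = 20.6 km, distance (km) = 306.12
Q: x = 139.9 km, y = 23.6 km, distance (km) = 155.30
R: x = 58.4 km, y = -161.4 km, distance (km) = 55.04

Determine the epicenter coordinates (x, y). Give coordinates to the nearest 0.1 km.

Circle about each station: (x + 167.1)² + (y − 20.6)² = 306.12²; (x − 139.9)² + (y − 23.6)² = 155.30²; (x − 58.4)² + (y + 161.4)² = 55.04².
Subtracting pairs of circle equations eliminates x²+y² and gives linear equations (the radical axes):
614.0 x + 6.0 y = 61373.56
451.0 x − 364.0 y = 91793.80
Solving the 2×2 system: x ≈ 101.2, y ≈ -126.8 km.

101.2 km east, -126.8 km north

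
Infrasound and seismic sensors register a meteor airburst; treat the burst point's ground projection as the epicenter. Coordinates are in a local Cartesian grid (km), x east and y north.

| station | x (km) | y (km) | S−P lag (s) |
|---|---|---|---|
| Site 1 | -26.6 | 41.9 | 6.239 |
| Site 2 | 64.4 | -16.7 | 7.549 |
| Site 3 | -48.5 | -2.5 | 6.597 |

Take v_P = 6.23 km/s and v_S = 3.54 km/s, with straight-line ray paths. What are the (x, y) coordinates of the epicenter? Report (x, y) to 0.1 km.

Distance from S−P lag: d = Δt · v_P v_S / (v_P − v_S) = Δt · (6.23·3.54)/(6.23−3.54) ≈ 8.1986·Δt.
So d_Site 1 = 51.15, d_Site 2 = 61.89, d_Site 3 = 54.09 km.
Circle about each station: (x + 26.6)² + (y − 41.9)² = 51.15²; (x − 64.4)² + (y + 16.7)² = 61.89²; (x + 48.5)² + (y + 2.5)² = 54.09².
Subtracting the Site 1 equation from the Site 2 and Site 3 equations removes the quadratic terms:
182.0 x − 117.2 y = 749.03
-43.8 x − 88.8 y = -414.08
Solving the 2×2 system: x ≈ 5.4, y ≈ 2.0 km.
Check against Site 1 (with the unrounded x, y): √((x + 26.6)²+(y − 41.9)²) = 51.15 ≈ 51.15 km. ✓

5.4 km east, 2.0 km north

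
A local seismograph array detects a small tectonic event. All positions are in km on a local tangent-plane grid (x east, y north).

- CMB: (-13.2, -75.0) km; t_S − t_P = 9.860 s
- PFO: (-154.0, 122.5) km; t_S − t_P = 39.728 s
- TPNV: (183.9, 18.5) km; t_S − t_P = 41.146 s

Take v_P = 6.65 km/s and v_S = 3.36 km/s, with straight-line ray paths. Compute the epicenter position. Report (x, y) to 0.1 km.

(-54.0, -128.1)

Distance from S−P lag: d = Δt · v_P v_S / (v_P − v_S) = Δt · (6.65·3.36)/(6.65−3.36) ≈ 6.7915·Δt.
So d_CMB = 66.96, d_PFO = 269.81, d_TPNV = 279.44 km.
Circle about each station: (x + 13.2)² + (y + 75.0)² = 66.96²; (x + 154.0)² + (y − 122.5)² = 269.81²; (x − 183.9)² + (y − 18.5)² = 279.44².
Subtracting the CMB equation from the PFO and TPNV equations removes the quadratic terms:
-281.6 x + 395.0 y = -35390.78
394.2 x + 187.0 y = -45240.85
Solving the 2×2 system: x ≈ -54.0, y ≈ -128.1 km.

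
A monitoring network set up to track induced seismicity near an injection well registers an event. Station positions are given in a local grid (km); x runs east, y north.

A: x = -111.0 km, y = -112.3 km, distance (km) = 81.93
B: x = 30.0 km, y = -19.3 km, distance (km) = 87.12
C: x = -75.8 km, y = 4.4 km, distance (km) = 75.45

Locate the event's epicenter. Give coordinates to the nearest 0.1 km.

(-44.6, -64.3)

Circle about each station: (x + 111.0)² + (y + 112.3)² = 81.93²; (x − 30.0)² + (y + 19.3)² = 87.12²; (x + 75.8)² + (y − 4.4)² = 75.45².
Subtracting the A equation from the B and C equations removes the quadratic terms:
282.0 x + 186.0 y = -24537.17
70.4 x + 233.4 y = -18147.47
Solving the 2×2 system: x ≈ -44.6, y ≈ -64.3 km.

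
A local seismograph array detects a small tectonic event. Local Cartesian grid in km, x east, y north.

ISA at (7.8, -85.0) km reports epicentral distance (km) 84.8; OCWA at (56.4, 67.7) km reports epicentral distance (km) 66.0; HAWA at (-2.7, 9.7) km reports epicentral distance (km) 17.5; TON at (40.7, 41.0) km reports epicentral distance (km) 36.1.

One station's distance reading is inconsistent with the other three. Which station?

Solve using three stations at a time. Using OCWA, HAWA, TON (subtract circle equations pairwise → linear system) gives (x, y) ≈ (12.6, 18.3).
Distances from that point to each station vs reported:
  ISA: calculated 103.4 vs reported 84.8 → residual 18.6 km
  OCWA: calculated 66.0 vs reported 66.0 → residual 0.0 km
  HAWA: calculated 17.5 vs reported 17.5 → residual 0.0 km
  TON: calculated 36.1 vs reported 36.1 → residual 0.0 km
OCWA, HAWA, TON are mutually consistent (residuals ≈ 0); ISA is off by 18.6 km.

ISA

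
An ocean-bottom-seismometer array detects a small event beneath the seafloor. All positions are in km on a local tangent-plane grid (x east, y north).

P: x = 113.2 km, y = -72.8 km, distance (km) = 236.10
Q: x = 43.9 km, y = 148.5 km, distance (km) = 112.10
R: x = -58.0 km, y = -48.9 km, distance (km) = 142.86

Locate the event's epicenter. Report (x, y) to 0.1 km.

Circle about each station: (x − 113.2)² + (y + 72.8)² = 236.10²; (x − 43.9)² + (y − 148.5)² = 112.10²; (x + 58.0)² + (y + 48.9)² = 142.86².
Subtracting the P equation from the Q and R equations removes the quadratic terms:
-138.6 x + 442.6 y = 49042.18
-342.4 x + 47.8 y = 22975.36
Solving the 2×2 system: x ≈ -54.0, y ≈ 93.9 km.

x ≈ -54.0 km, y ≈ 93.9 km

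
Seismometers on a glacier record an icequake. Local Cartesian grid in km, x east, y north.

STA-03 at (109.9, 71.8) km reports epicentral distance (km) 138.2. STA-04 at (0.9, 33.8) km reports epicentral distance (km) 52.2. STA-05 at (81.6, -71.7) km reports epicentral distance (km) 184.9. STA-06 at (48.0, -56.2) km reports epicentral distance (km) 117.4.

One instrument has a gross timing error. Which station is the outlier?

Solve using three stations at a time. Using STA-03, STA-04, STA-05 (subtract circle equations pairwise → linear system) gives (x, y) ≈ (-28.2, 77.1).
Distances from that point to each station vs reported:
  STA-03: calculated 138.2 vs reported 138.2 → residual 0.0 km
  STA-04: calculated 52.1 vs reported 52.2 → residual 0.1 km
  STA-05: calculated 184.9 vs reported 184.9 → residual 0.0 km
  STA-06: calculated 153.5 vs reported 117.4 → residual 36.1 km
STA-03, STA-04, STA-05 are mutually consistent (residuals ≈ 0); STA-06 is off by 36.1 km.

STA-06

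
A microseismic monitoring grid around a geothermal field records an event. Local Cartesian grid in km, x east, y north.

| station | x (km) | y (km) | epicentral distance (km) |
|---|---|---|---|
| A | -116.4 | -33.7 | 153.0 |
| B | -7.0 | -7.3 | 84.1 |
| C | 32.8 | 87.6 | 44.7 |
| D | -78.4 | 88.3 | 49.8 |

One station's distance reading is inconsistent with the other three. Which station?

Solve using three stations at a time. Using A, B, C (subtract circle equations pairwise → linear system) gives (x, y) ≈ (-10.5, 76.7).
Distances from that point to each station vs reported:
  A: calculated 153.0 vs reported 153.0 → residual 0.0 km
  B: calculated 84.1 vs reported 84.1 → residual 0.0 km
  C: calculated 44.6 vs reported 44.7 → residual 0.1 km
  D: calculated 68.9 vs reported 49.8 → residual 19.1 km
A, B, C are mutually consistent (residuals ≈ 0); D is off by 19.1 km.

D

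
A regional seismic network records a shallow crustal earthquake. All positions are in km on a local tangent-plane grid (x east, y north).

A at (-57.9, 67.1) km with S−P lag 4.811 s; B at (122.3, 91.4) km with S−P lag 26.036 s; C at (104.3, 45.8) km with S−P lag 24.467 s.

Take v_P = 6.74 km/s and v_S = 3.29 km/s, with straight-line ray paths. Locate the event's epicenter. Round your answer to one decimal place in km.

-45.0 km east, 95.2 km north

Distance from S−P lag: d = Δt · v_P v_S / (v_P − v_S) = Δt · (6.74·3.29)/(6.74−3.29) ≈ 6.4274·Δt.
So d_A = 30.92, d_B = 167.34, d_C = 157.26 km.
Circle about each station: (x + 57.9)² + (y − 67.1)² = 30.92²; (x − 122.3)² + (y − 91.4)² = 167.34²; (x − 104.3)² + (y − 45.8)² = 157.26².
Subtracting the A equation from the B and C equations removes the quadratic terms:
360.4 x + 48.6 y = -11590.20
324.4 x − 42.6 y = -18653.35
Solving the 2×2 system: x ≈ -45.0, y ≈ 95.2 km.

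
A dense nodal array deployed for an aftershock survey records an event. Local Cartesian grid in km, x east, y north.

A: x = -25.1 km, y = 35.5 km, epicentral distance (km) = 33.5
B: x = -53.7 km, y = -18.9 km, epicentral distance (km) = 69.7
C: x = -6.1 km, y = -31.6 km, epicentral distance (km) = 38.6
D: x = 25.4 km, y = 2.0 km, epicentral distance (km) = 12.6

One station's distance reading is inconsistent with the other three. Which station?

Solve using three stations at a time. Using B, C, D (subtract circle equations pairwise → linear system) gives (x, y) ≈ (12.8, 2.1).
Distances from that point to each station vs reported:
  A: calculated 50.5 vs reported 33.5 → residual 17.0 km
  B: calculated 69.7 vs reported 69.7 → residual 0.0 km
  C: calculated 38.6 vs reported 38.6 → residual 0.0 km
  D: calculated 12.6 vs reported 12.6 → residual 0.0 km
B, C, D are mutually consistent (residuals ≈ 0); A is off by 17.0 km.

A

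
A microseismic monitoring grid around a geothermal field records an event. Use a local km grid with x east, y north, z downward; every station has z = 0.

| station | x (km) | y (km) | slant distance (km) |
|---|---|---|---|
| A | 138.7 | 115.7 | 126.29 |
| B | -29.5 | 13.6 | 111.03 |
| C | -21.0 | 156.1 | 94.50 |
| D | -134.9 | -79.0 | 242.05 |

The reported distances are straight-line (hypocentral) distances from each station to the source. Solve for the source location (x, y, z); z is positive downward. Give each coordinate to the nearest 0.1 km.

Each station gives a sphere (x−x_i)² + (y−y_i)² + z² = d_i² (stations at z=0).
Subtracting the A sphere from B and C: z² cancels, leaving linear equations in x and y:
-336.4 x − 204.2 y = -27947.47
-319.4 x + 80.8 y = -797.06
Solving: x ≈ 26.200, y ≈ 93.702 km (keep extra digits for the depth step; rounded: 26.2, 93.7).
Then from the A sphere: z² = 126.29² − (x − 138.7)² − (y − 115.7)² with x = 26.200, y = 93.702, so z ≈ 53.000 ≈ 53.0 km.

(26.2, 93.7, 53.0)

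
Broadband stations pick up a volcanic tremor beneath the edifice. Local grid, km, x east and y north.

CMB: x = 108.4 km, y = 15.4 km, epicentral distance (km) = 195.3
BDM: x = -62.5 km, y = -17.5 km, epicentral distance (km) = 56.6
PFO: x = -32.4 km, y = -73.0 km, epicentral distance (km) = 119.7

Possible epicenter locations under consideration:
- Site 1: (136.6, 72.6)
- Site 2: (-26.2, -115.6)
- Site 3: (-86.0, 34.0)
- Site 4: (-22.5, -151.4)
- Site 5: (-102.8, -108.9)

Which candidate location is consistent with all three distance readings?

Site 3

For each candidate, compare |candidate − station| to the reported distance:
Site 1: residuals CMB 131.5, BDM 161.9, PFO 103.4 → max 161.9 km
Site 2: residuals CMB 7.5, BDM 48.0, PFO 76.7 → max 76.7 km
Site 3: residuals CMB 0.0, BDM 0.0, PFO 0.0 → max 0.0 km
Site 4: residuals CMB 16.7, BDM 83.1, PFO 40.7 → max 83.1 km
Site 5: residuals CMB 49.8, BDM 43.3, PFO 40.7 → max 49.8 km
Only Site 3 has all residuals ≈ 0.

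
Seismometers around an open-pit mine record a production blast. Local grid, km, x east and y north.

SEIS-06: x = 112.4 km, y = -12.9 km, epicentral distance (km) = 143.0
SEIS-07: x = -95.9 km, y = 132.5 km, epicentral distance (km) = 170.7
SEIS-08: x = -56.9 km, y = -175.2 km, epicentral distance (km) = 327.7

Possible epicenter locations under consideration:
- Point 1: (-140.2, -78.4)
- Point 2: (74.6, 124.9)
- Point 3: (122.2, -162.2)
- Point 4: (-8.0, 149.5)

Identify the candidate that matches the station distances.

Point 2

For each candidate, compare |candidate − station| to the reported distance:
Point 1: residuals SEIS-06 118.0, SEIS-07 44.8, SEIS-08 200.0 → max 200.0 km
Point 2: residuals SEIS-06 0.1, SEIS-07 0.0, SEIS-08 0.1 → max 0.1 km
Point 3: residuals SEIS-06 6.6, SEIS-07 195.9, SEIS-08 148.1 → max 195.9 km
Point 4: residuals SEIS-06 59.2, SEIS-07 81.2, SEIS-08 0.7 → max 81.2 km
Only Point 2 has all residuals ≈ 0.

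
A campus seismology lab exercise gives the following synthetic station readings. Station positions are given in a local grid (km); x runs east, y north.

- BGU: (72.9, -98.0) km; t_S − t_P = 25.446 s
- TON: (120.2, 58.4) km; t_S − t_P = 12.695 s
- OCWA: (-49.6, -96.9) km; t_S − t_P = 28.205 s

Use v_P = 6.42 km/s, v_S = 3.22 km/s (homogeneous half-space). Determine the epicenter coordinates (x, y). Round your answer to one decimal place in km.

Distance from S−P lag: d = Δt · v_P v_S / (v_P − v_S) = Δt · (6.42·3.22)/(6.42−3.22) ≈ 6.4601·Δt.
So d_BGU = 164.38, d_TON = 82.01, d_OCWA = 182.21 km.
Circle about each station: (x − 72.9)² + (y + 98.0)² = 164.38²; (x − 120.2)² + (y − 58.4)² = 82.01²; (x + 49.6)² + (y + 96.9)² = 182.21².
Subtracting the BGU equation from the TON and OCWA equations removes the quadratic terms:
94.6 x + 312.8 y = 23235.33
-245.0 x + 2.2 y = -9248.34
Solving the 2×2 system: x ≈ 38.3, y ≈ 62.7 km.

(38.3, 62.7)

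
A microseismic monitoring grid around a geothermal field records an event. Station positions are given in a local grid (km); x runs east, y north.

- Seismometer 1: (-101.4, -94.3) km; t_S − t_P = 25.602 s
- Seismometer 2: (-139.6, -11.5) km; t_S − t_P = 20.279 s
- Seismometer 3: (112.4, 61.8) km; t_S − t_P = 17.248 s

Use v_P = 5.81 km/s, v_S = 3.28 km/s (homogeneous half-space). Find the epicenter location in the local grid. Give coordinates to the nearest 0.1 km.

Distance from S−P lag: d = Δt · v_P v_S / (v_P − v_S) = Δt · (5.81·3.28)/(5.81−3.28) ≈ 7.5323·Δt.
So d_Seismometer 1 = 192.84, d_Seismometer 2 = 152.75, d_Seismometer 3 = 129.92 km.
Circle about each station: (x + 101.4)² + (y + 94.3)² = 192.84²; (x + 139.6)² + (y + 11.5)² = 152.75²; (x − 112.4)² + (y − 61.8)² = 129.92².
Subtracting the Seismometer 1 equation from the Seismometer 2 and Seismometer 3 equations removes the quadratic terms:
-76.4 x + 165.6 y = 14300.66
427.6 x + 312.2 y = 17586.61
Solving the 2×2 system: x ≈ -16.4, y ≈ 78.8 km.

(-16.4, 78.8)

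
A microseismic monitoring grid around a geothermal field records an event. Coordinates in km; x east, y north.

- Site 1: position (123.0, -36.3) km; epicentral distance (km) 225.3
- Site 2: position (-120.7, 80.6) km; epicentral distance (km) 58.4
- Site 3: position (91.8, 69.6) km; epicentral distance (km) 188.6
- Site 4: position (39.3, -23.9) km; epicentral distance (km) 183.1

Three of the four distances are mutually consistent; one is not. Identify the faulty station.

Site 4

Solve using three stations at a time. Using Site 1, Site 2, Site 3 (subtract circle equations pairwise → linear system) gives (x, y) ≈ (-92.5, 29.5).
Distances from that point to each station vs reported:
  Site 1: calculated 225.3 vs reported 225.3 → residual 0.0 km
  Site 2: calculated 58.4 vs reported 58.4 → residual 0.0 km
  Site 3: calculated 188.6 vs reported 188.6 → residual 0.0 km
  Site 4: calculated 142.2 vs reported 183.1 → residual 40.9 km
Site 1, Site 2, Site 3 are mutually consistent (residuals ≈ 0); Site 4 is off by 40.9 km.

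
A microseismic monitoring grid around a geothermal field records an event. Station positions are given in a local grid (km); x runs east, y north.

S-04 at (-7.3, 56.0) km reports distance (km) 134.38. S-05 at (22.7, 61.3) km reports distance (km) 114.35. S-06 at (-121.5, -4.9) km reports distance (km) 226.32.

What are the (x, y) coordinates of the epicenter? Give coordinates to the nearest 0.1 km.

Circle about each station: (x + 7.3)² + (y − 56.0)² = 134.38²; (x − 22.7)² + (y − 61.3)² = 114.35²; (x + 121.5)² + (y + 4.9)² = 226.32².
Subtracting pairs of circle equations eliminates x²+y² and gives linear equations (the radical axes):
60.0 x + 10.6 y = 6065.75
-228.4 x − 121.8 y = -21565.79
Solving the 2×2 system: x ≈ 104.4, y ≈ -18.7 km.

(104.4, -18.7)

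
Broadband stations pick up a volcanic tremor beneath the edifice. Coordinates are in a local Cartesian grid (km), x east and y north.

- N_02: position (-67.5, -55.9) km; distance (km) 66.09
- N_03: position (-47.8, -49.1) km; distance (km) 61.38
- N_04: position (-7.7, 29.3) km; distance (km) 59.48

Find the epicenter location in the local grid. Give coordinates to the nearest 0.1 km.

(-64.0, 10.1)

Circle about each station: (x + 67.5)² + (y + 55.9)² = 66.09²; (x + 47.8)² + (y + 49.1)² = 61.38²; (x + 7.7)² + (y − 29.3)² = 59.48².
Subtracting the N_02 equation from the N_03 and N_04 equations removes the quadratic terms:
39.4 x + 13.6 y = -2385.03
119.6 x + 170.4 y = -5933.26
Solving the 2×2 system: x ≈ -64.0, y ≈ 10.1 km.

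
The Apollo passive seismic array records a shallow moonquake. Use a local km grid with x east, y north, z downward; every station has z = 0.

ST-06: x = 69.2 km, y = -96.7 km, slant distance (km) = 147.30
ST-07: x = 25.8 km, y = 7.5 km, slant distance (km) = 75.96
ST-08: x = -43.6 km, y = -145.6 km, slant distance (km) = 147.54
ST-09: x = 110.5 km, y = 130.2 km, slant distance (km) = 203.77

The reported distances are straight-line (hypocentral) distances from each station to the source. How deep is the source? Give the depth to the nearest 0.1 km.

z ≈ 40.0 km

Each station gives a sphere (x−x_i)² + (y−y_i)² + z² = d_i² (stations at z=0).
Subtracting the ST-06 sphere from ST-07 and ST-08: z² cancels, leaving linear equations in x and y:
-86.8 x + 208.4 y = 2509.73
-225.6 x − 97.8 y = 8890.03
Solving: x ≈ -37.801, y ≈ -3.702 km (keep extra digits for the depth step; rounded: -37.8, -3.7).
Then from the ST-06 sphere: z² = 147.30² − (x − 69.2)² − (y + 96.7)² with x = -37.801, y = -3.702, so z ≈ 39.993 ≈ 40.0 km.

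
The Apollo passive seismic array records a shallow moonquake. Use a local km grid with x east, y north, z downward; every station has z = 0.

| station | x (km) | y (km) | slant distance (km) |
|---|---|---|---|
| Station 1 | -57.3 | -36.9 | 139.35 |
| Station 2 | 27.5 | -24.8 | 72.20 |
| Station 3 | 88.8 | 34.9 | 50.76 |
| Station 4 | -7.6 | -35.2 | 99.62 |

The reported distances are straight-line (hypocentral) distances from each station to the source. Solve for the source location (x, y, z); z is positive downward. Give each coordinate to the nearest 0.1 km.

Each station gives a sphere (x−x_i)² + (y−y_i)² + z² = d_i² (stations at z=0).
Subtracting the Station 1 sphere from Station 2 and Station 3: z² cancels, leaving linear equations in x and y:
169.6 x + 24.2 y = 10931.97
292.2 x + 143.6 y = 21300.39
Solving: x ≈ 61.005, y ≈ 24.198 km (keep extra digits for the depth step; rounded: 61.0, 24.2).
Then from the Station 1 sphere: z² = 139.35² − (x + 57.3)² − (y + 36.9)² with x = 61.005, y = 24.198, so z ≈ 41.102 ≈ 41.1 km.
Check against Station 4 (with the unrounded solution): distance 99.62 ≈ 99.62 km. ✓

(61.0, 24.2, 41.1)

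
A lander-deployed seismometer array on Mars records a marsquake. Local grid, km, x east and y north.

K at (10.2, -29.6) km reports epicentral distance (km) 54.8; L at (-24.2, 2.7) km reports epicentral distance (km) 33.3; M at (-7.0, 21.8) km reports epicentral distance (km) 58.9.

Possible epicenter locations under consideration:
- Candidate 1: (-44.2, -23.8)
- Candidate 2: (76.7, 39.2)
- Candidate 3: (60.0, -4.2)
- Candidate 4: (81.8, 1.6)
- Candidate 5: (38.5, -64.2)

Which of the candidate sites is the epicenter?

For each candidate, compare |candidate − station| to the reported distance:
Candidate 1: residuals K 0.1, L 0.1, M 0.1 → max 0.1 km
Candidate 2: residuals K 40.9, L 74.0, M 26.6 → max 74.0 km
Candidate 3: residuals K 1.1, L 51.2, M 13.0 → max 51.2 km
Candidate 4: residuals K 23.3, L 72.7, M 32.2 → max 72.7 km
Candidate 5: residuals K 10.1, L 58.4, M 38.4 → max 58.4 km
Only Candidate 1 has all residuals ≈ 0.

Candidate 1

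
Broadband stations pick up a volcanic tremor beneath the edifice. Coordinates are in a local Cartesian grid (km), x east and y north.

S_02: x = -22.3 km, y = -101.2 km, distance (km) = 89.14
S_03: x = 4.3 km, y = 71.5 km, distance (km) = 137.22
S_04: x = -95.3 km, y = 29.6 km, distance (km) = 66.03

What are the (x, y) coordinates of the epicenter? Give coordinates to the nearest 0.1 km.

Circle about each station: (x + 22.3)² + (y + 101.2)² = 89.14²; (x − 4.3)² + (y − 71.5)² = 137.22²; (x + 95.3)² + (y − 29.6)² = 66.03².
Subtracting pairs of circle equations eliminates x²+y² and gives linear equations (the radical axes):
53.2 x + 345.4 y = -16491.38
-146.0 x + 261.6 y = 2805.50
Solving the 2×2 system: x ≈ -82.1, y ≈ -35.1 km.
Check against S_02 (with the unrounded x, y): √((x + 22.3)²+(y + 101.2)²) = 89.14 ≈ 89.14 km. ✓

x ≈ -82.1 km, y ≈ -35.1 km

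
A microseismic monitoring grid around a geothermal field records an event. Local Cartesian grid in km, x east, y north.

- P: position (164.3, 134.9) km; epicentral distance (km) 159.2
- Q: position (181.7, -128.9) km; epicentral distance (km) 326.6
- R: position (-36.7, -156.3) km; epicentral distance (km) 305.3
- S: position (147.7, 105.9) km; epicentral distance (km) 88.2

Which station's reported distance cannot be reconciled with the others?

Solve using three stations at a time. Using P, Q, R (subtract circle equations pairwise → linear system) gives (x, y) ≈ (5.5, 146.1).
Distances from that point to each station vs reported:
  P: calculated 159.2 vs reported 159.2 → residual 0.0 km
  Q: calculated 326.6 vs reported 326.6 → residual 0.0 km
  R: calculated 305.3 vs reported 305.3 → residual 0.0 km
  S: calculated 147.8 vs reported 88.2 → residual 59.6 km
P, Q, R are mutually consistent (residuals ≈ 0); S is off by 59.6 km.

S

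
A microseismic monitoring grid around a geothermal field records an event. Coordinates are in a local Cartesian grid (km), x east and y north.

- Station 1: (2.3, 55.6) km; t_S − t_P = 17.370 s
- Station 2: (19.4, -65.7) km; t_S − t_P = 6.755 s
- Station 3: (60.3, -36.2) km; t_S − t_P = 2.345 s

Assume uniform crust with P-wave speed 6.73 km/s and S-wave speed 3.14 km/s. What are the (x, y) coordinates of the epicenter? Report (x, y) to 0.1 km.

Distance from S−P lag: d = Δt · v_P v_S / (v_P − v_S) = Δt · (6.73·3.14)/(6.73−3.14) ≈ 5.8864·Δt.
So d_Station 1 = 102.25, d_Station 2 = 39.76, d_Station 3 = 13.80 km.
Circle about each station: (x − 2.3)² + (y − 55.6)² = 102.25²; (x − 19.4)² + (y + 65.7)² = 39.76²; (x − 60.3)² + (y + 36.2)² = 13.80².
Subtracting pairs of circle equations eliminates x²+y² and gives linear equations (the radical axes):
34.2 x − 242.6 y = 10470.40
116.0 x − 183.6 y = 12114.50
Solving the 2×2 system: x ≈ 46.5, y ≈ -36.6 km.

x ≈ 46.5 km, y ≈ -36.6 km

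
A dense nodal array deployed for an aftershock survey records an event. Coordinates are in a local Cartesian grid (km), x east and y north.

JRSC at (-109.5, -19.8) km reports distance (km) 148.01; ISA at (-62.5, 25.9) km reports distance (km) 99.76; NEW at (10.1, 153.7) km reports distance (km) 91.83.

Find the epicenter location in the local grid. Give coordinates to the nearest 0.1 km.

Circle about each station: (x + 109.5)² + (y + 19.8)² = 148.01²; (x + 62.5)² + (y − 25.9)² = 99.76²; (x − 10.1)² + (y − 153.7)² = 91.83².
Subtracting pairs of circle equations eliminates x²+y² and gives linear equations (the radical axes):
94.0 x + 91.4 y = 4149.67
239.2 x + 347.0 y = 24817.62
Solving the 2×2 system: x ≈ -77.0, y ≈ 124.6 km.

(-77.0, 124.6)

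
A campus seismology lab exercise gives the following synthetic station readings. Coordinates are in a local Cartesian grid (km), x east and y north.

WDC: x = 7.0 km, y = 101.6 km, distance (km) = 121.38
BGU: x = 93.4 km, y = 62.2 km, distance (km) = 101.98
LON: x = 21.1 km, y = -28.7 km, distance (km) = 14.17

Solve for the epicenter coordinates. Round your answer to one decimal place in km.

x ≈ 29.9 km, y ≈ -17.6 km

Circle about each station: (x − 7.0)² + (y − 101.6)² = 121.38²; (x − 93.4)² + (y − 62.2)² = 101.98²; (x − 21.1)² + (y + 28.7)² = 14.17².
Subtracting pairs of circle equations eliminates x²+y² and gives linear equations (the radical axes):
172.8 x − 78.8 y = 6554.02
28.2 x − 260.6 y = 5429.66
Solving the 2×2 system: x ≈ 29.9, y ≈ -17.6 km.
Check against WDC (with the unrounded x, y): √((x − 7.0)²+(y − 101.6)²) = 121.38 ≈ 121.38 km. ✓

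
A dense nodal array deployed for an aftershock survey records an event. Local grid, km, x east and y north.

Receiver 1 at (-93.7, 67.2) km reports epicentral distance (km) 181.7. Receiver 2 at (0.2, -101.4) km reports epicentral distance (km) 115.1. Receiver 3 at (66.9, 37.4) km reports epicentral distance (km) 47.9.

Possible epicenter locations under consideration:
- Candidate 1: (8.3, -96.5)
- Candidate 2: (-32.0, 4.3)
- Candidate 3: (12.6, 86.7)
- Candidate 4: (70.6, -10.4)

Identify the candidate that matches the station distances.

For each candidate, compare |candidate − station| to the reported distance:
Candidate 1: residuals Receiver 1 11.2, Receiver 2 105.6, Receiver 3 98.3 → max 105.6 km
Candidate 2: residuals Receiver 1 93.6, Receiver 2 4.6, Receiver 3 56.4 → max 93.6 km
Candidate 3: residuals Receiver 1 73.6, Receiver 2 73.4, Receiver 3 25.4 → max 73.6 km
Candidate 4: residuals Receiver 1 0.0, Receiver 2 0.0, Receiver 3 0.0 → max 0.0 km
Only Candidate 4 has all residuals ≈ 0.

Candidate 4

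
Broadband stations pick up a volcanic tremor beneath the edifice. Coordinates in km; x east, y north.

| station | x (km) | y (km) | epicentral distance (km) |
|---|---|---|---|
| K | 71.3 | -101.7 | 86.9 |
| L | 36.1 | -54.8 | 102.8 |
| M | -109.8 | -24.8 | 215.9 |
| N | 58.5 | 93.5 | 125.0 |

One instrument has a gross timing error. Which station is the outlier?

Solve using three stations at a time. Using K, M, N (subtract circle equations pairwise → linear system) gives (x, y) ≈ (106.1, -22.1).
Distances from that point to each station vs reported:
  K: calculated 86.9 vs reported 86.9 → residual 0.0 km
  L: calculated 77.2 vs reported 102.8 → residual 25.6 km
  M: calculated 215.9 vs reported 215.9 → residual 0.0 km
  N: calculated 125.0 vs reported 125.0 → residual 0.0 km
K, M, N are mutually consistent (residuals ≈ 0); L is off by 25.6 km.

L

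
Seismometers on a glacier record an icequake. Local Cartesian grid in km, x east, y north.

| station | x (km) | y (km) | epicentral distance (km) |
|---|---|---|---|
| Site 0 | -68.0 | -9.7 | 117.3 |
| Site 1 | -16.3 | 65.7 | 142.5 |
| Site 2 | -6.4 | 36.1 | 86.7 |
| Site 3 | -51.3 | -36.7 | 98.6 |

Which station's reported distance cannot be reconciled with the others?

Solve using three stations at a time. Using Site 0, Site 2, Site 3 (subtract circle equations pairwise → linear system) gives (x, y) ≈ (47.1, -32.0).
Distances from that point to each station vs reported:
  Site 0: calculated 117.2 vs reported 117.3 → residual 0.1 km
  Site 1: calculated 116.4 vs reported 142.5 → residual 26.1 km
  Site 2: calculated 86.5 vs reported 86.7 → residual 0.2 km
  Site 3: calculated 98.5 vs reported 98.6 → residual 0.1 km
Site 0, Site 2, Site 3 are mutually consistent (residuals ≈ 0); Site 1 is off by 26.1 km.

Site 1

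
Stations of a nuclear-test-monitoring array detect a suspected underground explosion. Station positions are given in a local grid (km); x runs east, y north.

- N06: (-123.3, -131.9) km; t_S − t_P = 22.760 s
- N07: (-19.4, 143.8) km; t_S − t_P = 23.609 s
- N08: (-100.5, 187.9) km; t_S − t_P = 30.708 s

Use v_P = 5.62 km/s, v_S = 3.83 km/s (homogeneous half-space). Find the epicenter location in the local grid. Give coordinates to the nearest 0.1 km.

x ≈ 146.6 km, y ≈ -86.5 km

Distance from S−P lag: d = Δt · v_P v_S / (v_P − v_S) = Δt · (5.62·3.83)/(5.62−3.83) ≈ 12.0249·Δt.
So d_N06 = 273.69, d_N07 = 283.90, d_N08 = 369.26 km.
Circle about each station: (x + 123.3)² + (y + 131.9)² = 273.69²; (x + 19.4)² + (y − 143.8)² = 283.90²; (x + 100.5)² + (y − 187.9)² = 369.26².
Subtracting pairs of circle equations eliminates x²+y² and gives linear equations (the radical axes):
207.8 x + 551.4 y = -17238.69
45.6 x + 639.6 y = -48640.57
Solving the 2×2 system: x ≈ 146.6, y ≈ -86.5 km.
Check against N06 (with the unrounded x, y): √((x + 123.3)²+(y + 131.9)²) = 273.66 ≈ 273.69 km. ✓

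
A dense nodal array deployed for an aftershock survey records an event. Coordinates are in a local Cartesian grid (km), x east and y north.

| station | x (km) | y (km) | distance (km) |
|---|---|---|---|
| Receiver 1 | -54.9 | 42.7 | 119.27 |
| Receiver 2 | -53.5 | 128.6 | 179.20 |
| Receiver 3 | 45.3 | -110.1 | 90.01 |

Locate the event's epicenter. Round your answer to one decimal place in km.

Circle about each station: (x + 54.9)² + (y − 42.7)² = 119.27²; (x + 53.5)² + (y − 128.6)² = 179.20²; (x − 45.3)² + (y + 110.1)² = 90.01².
Subtracting pairs of circle equations eliminates x²+y² and gives linear equations (the radical axes):
2.8 x + 171.8 y = -3324.40
200.4 x − 305.6 y = 15460.33
Solving the 2×2 system: x ≈ 46.5, y ≈ -20.1 km.
Check against Receiver 1 (with the unrounded x, y): √((x + 54.9)²+(y − 42.7)²) = 119.26 ≈ 119.27 km. ✓

x ≈ 46.5 km, y ≈ -20.1 km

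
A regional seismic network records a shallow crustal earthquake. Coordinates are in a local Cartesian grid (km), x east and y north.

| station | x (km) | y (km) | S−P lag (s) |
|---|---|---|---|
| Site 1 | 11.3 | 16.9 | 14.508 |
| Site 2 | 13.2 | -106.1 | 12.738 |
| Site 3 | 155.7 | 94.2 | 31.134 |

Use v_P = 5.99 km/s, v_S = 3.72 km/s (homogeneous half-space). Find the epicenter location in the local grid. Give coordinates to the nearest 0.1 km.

x ≈ -105.0 km, y ≈ -65.3 km

Distance from S−P lag: d = Δt · v_P v_S / (v_P − v_S) = Δt · (5.99·3.72)/(5.99−3.72) ≈ 9.8162·Δt.
So d_Site 1 = 142.41, d_Site 2 = 125.04, d_Site 3 = 305.62 km.
Circle about each station: (x − 11.3)² + (y − 16.9)² = 142.41²; (x − 13.2)² + (y + 106.1)² = 125.04²; (x − 155.7)² + (y − 94.2)² = 305.62².
Subtracting the Site 1 equation from the Site 2 and Site 3 equations removes the quadratic terms:
3.8 x − 246.0 y = 15663.76
288.8 x + 154.6 y = -40420.15
Solving the 2×2 system: x ≈ -105.0, y ≈ -65.3 km.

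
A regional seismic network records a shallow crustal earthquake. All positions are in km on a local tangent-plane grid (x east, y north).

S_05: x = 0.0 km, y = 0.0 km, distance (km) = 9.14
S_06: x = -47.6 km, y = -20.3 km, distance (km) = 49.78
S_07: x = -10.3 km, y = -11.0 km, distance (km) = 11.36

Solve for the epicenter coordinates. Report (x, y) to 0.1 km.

Circle about each station: x² + y² = 9.14²; (x + 47.6)² + (y + 20.3)² = 49.78²; (x + 10.3)² + (y + 11.0)² = 11.36².
Subtracting pairs of circle equations eliminates x²+y² and gives linear equations (the radical axes):
-95.2 x − 40.6 y = 283.34
-20.6 x − 22.0 y = 181.58
Solving the 2×2 system: x ≈ 0.9, y ≈ -9.1 km.

0.9 km east, -9.1 km north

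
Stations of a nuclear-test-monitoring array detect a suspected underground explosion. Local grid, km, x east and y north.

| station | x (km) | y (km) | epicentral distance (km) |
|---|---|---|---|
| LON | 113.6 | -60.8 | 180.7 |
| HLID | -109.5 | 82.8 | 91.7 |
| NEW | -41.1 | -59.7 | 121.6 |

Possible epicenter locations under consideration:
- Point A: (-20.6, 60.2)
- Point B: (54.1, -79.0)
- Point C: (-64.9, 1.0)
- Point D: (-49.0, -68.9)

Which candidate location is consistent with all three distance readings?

For each candidate, compare |candidate − station| to the reported distance:
Point A: residuals LON 0.0, HLID 0.0, NEW 0.0 → max 0.0 km
Point B: residuals LON 118.5, HLID 138.4, NEW 24.5 → max 138.4 km
Point C: residuals LON 8.2, HLID 1.5, NEW 56.4 → max 56.4 km
Point D: residuals LON 17.9, HLID 71.6, NEW 109.5 → max 109.5 km
Only Point A has all residuals ≈ 0.

Point A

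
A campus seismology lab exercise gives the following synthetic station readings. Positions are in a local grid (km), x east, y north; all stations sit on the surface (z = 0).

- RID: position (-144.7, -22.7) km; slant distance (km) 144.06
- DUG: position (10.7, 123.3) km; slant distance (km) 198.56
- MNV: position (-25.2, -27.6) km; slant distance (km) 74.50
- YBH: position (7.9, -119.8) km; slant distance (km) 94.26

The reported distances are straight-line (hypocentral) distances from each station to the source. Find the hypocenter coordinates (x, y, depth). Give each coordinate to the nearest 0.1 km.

Each station gives a sphere (x−x_i)² + (y−y_i)² + z² = d_i² (stations at z=0).
Subtracting the RID sphere from DUG and MNV: z² cancels, leaving linear equations in x and y:
310.8 x + 292.0 y = -24808.79
239.0 x − 9.8 y = -4853.55
Solving: x ≈ -22.797, y ≈ -60.697 km (keep extra digits for the depth step; rounded: -22.8, -60.7).
Then from the RID sphere: z² = 144.06² − (x + 144.7)² − (y + 22.7)² with x = -22.797, y = -60.697, so z ≈ 66.702 ≈ 66.7 km.

(-22.8, -60.7, 66.7)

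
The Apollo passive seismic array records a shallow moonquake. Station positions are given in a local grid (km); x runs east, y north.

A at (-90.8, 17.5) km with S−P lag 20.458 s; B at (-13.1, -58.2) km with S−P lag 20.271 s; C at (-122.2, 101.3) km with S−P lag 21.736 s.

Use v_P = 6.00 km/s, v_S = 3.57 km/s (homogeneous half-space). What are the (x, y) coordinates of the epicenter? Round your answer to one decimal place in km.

(69.4, 100.3)

Distance from S−P lag: d = Δt · v_P v_S / (v_P − v_S) = Δt · (6.00·3.57)/(6.00−3.57) ≈ 8.8148·Δt.
So d_A = 180.33, d_B = 178.69, d_C = 191.60 km.
Circle about each station: (x + 90.8)² + (y − 17.5)² = 180.33²; (x + 13.1)² + (y + 58.2)² = 178.69²; (x + 122.2)² + (y − 101.3)² = 191.60².
Subtracting the A equation from the B and C equations removes the quadratic terms:
155.4 x − 151.4 y = -4403.25
-62.8 x + 167.6 y = 12451.99
Solving the 2×2 system: x ≈ 69.4, y ≈ 100.3 km.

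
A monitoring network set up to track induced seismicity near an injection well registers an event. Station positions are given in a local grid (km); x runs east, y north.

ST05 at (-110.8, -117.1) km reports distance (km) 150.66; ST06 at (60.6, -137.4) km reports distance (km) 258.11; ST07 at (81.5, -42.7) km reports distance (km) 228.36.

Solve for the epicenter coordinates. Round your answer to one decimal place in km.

Circle about each station: (x + 110.8)² + (y + 117.1)² = 150.66²; (x − 60.6)² + (y + 137.4)² = 258.11²; (x − 81.5)² + (y + 42.7)² = 228.36².
Subtracting the ST05 equation from the ST06 and ST07 equations removes the quadratic terms:
342.8 x − 40.6 y = -47360.27
384.6 x + 148.8 y = -46973.36
Solving the 2×2 system: x ≈ -134.4, y ≈ 31.7 km.

(-134.4, 31.7)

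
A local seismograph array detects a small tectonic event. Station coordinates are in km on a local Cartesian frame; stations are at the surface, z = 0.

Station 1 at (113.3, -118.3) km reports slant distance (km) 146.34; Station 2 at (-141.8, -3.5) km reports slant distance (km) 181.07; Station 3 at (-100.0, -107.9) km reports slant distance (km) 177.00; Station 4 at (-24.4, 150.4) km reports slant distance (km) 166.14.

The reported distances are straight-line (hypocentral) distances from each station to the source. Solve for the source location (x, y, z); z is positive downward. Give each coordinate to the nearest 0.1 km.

x ≈ 35.4 km, y ≈ -0.1 km, depth ≈ 37.1 km

Each station gives a sphere (x−x_i)² + (y−y_i)² + z² = d_i² (stations at z=0).
Subtracting the Station 1 sphere from Station 2 and Station 3: z² cancels, leaving linear equations in x and y:
-510.2 x + 229.6 y = -18083.24
-426.6 x + 20.8 y = -15102.97
Solving: x ≈ 35.398, y ≈ -0.100 km (keep extra digits for the depth step; rounded: 35.4, -0.1).
Then from the Station 1 sphere: z² = 146.34² − (x − 113.3)² − (y + 118.3)² with x = 35.398, y = -0.100, so z ≈ 37.087 ≈ 37.1 km.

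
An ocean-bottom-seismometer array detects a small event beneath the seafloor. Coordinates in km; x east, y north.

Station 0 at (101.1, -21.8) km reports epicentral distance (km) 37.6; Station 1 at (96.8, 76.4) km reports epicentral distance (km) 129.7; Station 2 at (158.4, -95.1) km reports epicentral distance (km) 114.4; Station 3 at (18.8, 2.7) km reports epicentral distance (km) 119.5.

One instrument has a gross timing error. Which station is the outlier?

Solve using three stations at a time. Using Station 0, Station 1, Station 3 (subtract circle equations pairwise → linear system) gives (x, y) ≈ (126.1, -50.0).
Distances from that point to each station vs reported:
  Station 0: calculated 37.7 vs reported 37.6 → residual 0.1 km
  Station 1: calculated 129.7 vs reported 129.7 → residual 0.0 km
  Station 2: calculated 55.5 vs reported 114.4 → residual 58.9 km
  Station 3: calculated 119.5 vs reported 119.5 → residual 0.0 km
Station 0, Station 1, Station 3 are mutually consistent (residuals ≈ 0); Station 2 is off by 58.9 km.

Station 2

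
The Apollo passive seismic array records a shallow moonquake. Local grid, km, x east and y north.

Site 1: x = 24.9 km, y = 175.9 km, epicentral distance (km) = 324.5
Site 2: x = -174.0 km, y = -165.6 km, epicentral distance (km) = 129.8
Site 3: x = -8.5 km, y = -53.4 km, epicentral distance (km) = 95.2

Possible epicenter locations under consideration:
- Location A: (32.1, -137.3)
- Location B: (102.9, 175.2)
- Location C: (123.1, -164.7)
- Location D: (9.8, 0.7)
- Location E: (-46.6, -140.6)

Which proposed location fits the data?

Location E

For each candidate, compare |candidate − station| to the reported distance:
Location A: residuals Site 1 11.2, Site 2 78.2, Site 3 2.0 → max 78.2 km
Location B: residuals Site 1 246.5, Site 2 309.3, Site 3 159.1 → max 309.3 km
Location C: residuals Site 1 30.0, Site 2 167.3, Site 3 77.2 → max 167.3 km
Location D: residuals Site 1 148.7, Site 2 118.1, Site 3 38.1 → max 148.7 km
Location E: residuals Site 1 0.0, Site 2 0.0, Site 3 0.0 → max 0.0 km
Only Location E has all residuals ≈ 0.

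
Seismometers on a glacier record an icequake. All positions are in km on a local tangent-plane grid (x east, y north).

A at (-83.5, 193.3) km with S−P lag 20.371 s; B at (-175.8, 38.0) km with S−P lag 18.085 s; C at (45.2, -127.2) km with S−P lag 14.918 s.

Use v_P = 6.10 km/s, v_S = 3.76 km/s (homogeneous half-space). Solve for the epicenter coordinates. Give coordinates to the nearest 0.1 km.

Distance from S−P lag: d = Δt · v_P v_S / (v_P − v_S) = Δt · (6.10·3.76)/(6.10−3.76) ≈ 9.8017·Δt.
So d_A = 199.67, d_B = 177.26, d_C = 146.22 km.
Circle about each station: (x + 83.5)² + (y − 193.3)² = 199.67²; (x + 175.8)² + (y − 38.0)² = 177.26²; (x − 45.2)² + (y + 127.2)² = 146.22².
Subtracting pairs of circle equations eliminates x²+y² and gives linear equations (the radical axes):
-184.6 x − 310.6 y = -3540.50
257.4 x − 641.0 y = -7626.44
Solving the 2×2 system: x ≈ -0.5, y ≈ 11.7 km.
Check against A (with the unrounded x, y): √((x + 83.5)²+(y − 193.3)²) = 199.67 ≈ 199.67 km. ✓

x ≈ -0.5 km, y ≈ 11.7 km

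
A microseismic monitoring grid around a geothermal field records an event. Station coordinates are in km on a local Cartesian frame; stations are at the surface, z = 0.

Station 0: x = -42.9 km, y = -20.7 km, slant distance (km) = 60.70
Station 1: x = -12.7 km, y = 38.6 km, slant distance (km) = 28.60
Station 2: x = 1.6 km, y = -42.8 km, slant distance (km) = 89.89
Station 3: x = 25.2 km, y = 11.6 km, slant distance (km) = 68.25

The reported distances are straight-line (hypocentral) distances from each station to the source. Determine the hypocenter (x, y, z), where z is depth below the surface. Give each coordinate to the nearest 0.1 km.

(-35.8, 37.2, 16.8)

Each station gives a sphere (x−x_i)² + (y−y_i)² + z² = d_i² (stations at z=0).
Subtracting the Station 0 sphere from Station 1 and Station 2: z² cancels, leaving linear equations in x and y:
60.4 x + 118.6 y = 2248.88
89.0 x − 44.2 y = -4830.22
Solving: x ≈ -35.800, y ≈ 37.194 km (keep extra digits for the depth step; rounded: -35.8, 37.2).
Then from the Station 0 sphere: z² = 60.70² − (x + 42.9)² − (y + 20.7)² with x = -35.800, y = 37.194, so z ≈ 16.804 ≈ 16.8 km.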